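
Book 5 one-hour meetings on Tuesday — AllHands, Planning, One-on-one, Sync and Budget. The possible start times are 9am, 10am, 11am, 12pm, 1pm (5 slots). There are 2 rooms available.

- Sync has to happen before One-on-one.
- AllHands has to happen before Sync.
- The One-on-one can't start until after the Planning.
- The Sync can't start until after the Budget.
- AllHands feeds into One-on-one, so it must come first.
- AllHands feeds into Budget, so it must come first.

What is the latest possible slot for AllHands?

10am

Downstream work caps AllHands at 10am.
AllHands at 10am is achievable: Planning=9am; AllHands=10am; Budget=11am; Sync=12pm; One-on-one=1pm.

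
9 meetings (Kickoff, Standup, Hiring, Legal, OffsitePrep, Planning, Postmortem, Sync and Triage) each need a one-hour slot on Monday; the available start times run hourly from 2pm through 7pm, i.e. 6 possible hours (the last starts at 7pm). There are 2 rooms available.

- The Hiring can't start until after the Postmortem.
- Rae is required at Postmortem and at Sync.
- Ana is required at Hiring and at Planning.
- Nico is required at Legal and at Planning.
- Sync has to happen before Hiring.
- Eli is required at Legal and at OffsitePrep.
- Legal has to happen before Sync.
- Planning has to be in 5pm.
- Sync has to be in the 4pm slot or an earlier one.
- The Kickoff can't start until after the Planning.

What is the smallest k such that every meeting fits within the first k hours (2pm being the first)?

5

The precedence chain requires at least 3 distinct hours.
With at most 2 per hour and 9 meetings, at least 5 hours are needed.
Propagating the time windows through the other constraints, Kickoff can't land before 6pm — that is hour 5 counting from 2pm — so the schedule must run through at least 5 hours.
5 works (last occupied hour: 6pm): for example Triage=5pm, Legal=2pm, Postmortem=2pm, Sync=3pm, Standup=3pm, Planning=5pm, OffsitePrep=4pm, Kickoff=6pm, Hiring=4pm.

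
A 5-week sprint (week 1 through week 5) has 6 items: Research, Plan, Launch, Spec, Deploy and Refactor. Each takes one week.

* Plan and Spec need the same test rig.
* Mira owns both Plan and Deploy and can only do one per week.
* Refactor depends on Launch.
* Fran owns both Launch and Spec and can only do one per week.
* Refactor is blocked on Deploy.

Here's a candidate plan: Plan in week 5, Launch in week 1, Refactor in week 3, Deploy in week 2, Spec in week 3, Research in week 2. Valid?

Plan and Spec need the same test rig — holds.
Mira owns both Plan and Deploy and can only do one per week — holds.
Fran owns both Launch and Spec and can only do one per week — holds.
Refactor depends on Launch — holds.
Refactor is blocked on Deploy — holds.

Yes, all constraints hold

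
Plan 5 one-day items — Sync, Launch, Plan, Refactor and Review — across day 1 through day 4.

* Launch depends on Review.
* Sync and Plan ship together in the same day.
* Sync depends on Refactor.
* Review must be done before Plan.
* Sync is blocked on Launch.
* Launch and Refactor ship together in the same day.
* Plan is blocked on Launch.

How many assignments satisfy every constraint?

Enumerating: Plan=day 3, Review=day 1, Sync=day 3, Launch=day 2, Refactor=day 2 | Refactor=day 2, Review=day 1, Plan=day 4, Sync=day 4, Launch=day 2 | Review=day 1; Sync=day 4; Plan=day 4; Launch=day 3; Refactor=day 3 | Refactor in day 3; Review in day 2; Sync in day 4; Plan in day 4; Launch in day 3.

4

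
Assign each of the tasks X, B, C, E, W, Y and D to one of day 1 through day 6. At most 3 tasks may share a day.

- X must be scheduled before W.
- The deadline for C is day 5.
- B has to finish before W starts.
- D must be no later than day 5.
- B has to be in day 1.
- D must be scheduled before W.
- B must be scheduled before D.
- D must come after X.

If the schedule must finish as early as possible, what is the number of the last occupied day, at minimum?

The precedence chain requires at least 3 distinct days.
With at most 3 per day and 7 tasks, at least 3 days are needed.
3 works (last occupied day: day 3): for example D=day 2, E=day 2, C=day 1, B=day 1, Y=day 2, X=day 1, W=day 3.

day 3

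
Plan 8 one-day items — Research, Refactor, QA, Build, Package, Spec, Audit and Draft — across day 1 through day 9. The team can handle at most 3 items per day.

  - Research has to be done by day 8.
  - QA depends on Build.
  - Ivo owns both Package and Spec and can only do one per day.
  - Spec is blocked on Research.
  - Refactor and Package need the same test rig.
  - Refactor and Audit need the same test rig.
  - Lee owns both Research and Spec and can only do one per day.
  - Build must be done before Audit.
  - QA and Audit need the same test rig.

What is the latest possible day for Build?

day 7

Downstream work caps Build at day 8.
Build at day 7 is achievable: Package=day 3, Spec=day 2, QA=day 8, Research=day 1, Draft=day 1, Build=day 7, Refactor=day 1, Audit=day 9.
Nothing later works — the conflict and capacity constraints rule out every day after day 7.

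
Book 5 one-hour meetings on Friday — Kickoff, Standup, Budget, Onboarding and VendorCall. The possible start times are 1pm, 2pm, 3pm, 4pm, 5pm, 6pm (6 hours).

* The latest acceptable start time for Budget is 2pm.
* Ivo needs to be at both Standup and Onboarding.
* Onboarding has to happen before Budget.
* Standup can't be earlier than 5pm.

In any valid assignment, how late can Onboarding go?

1pm

Downstream work caps Onboarding at 1pm.
Onboarding at 1pm is achievable: Onboarding -> 1pm; Standup -> 5pm; VendorCall -> 1pm; Budget -> 2pm; Kickoff -> 1pm.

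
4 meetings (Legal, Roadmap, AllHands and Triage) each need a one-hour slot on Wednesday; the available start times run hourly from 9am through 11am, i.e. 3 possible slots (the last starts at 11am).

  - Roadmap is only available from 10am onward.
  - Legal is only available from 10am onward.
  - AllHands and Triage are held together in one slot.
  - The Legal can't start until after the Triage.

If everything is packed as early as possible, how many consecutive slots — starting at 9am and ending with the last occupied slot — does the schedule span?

2

The precedence chain requires at least 2 distinct slots.
2 works (last occupied slot: 10am): for example Legal -> 10am; Triage -> 9am; AllHands -> 9am; Roadmap -> 10am.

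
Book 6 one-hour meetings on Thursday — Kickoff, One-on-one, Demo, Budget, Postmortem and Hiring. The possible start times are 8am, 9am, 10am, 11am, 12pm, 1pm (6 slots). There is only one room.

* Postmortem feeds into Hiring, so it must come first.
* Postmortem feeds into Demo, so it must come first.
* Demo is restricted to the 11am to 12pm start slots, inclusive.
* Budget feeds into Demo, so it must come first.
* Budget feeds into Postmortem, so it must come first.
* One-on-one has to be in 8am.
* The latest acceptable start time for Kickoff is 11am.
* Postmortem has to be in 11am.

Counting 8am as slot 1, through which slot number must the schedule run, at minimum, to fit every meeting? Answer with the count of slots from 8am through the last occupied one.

6

The precedence chain requires at least 3 distinct slots.
With at most 1 per slot and 6 meetings, at least 6 slots are needed.
Propagating the time windows through the other constraints, Demo can't land before 12pm — that is slot 5 counting from 8am — so the schedule must run through at least 5 slots.
6 works (last occupied slot: 1pm): for example Demo in 12pm; Postmortem in 11am; Kickoff in 9am; Budget in 10am; Hiring in 1pm; One-on-one in 8am.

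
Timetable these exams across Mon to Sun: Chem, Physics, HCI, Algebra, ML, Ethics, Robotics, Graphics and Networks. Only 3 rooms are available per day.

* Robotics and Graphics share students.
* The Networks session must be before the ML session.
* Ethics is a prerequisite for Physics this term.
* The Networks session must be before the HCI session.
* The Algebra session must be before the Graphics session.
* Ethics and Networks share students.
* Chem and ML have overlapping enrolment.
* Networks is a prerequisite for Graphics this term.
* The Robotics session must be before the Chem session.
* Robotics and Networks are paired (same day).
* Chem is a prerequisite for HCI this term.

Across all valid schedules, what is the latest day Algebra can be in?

Sat

Downstream work caps Algebra at Sat.
Algebra at Sat is achievable: Ethics=Tue, Networks=Mon, Algebra=Sat, Physics=Wed, Robotics=Mon, HCI=Wed, ML=Wed, Graphics=Sun, Chem=Tue.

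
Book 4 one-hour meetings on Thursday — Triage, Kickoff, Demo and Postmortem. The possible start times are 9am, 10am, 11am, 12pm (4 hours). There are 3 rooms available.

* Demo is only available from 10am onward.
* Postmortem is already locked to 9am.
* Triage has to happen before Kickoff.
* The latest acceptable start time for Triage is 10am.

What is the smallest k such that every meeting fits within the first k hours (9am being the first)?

The precedence chain requires at least 2 distinct hours.
With at most 3 per hour and 4 meetings, at least 2 hours are needed.
2 works (last occupied hour: 10am): for example Postmortem -> 9am; Kickoff -> 10am; Triage -> 9am; Demo -> 10am.

2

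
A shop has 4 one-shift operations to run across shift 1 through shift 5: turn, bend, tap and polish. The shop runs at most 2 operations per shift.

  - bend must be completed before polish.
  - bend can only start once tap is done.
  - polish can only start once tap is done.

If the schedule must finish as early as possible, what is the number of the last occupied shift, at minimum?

The precedence chain requires at least 3 distinct shifts.
With at most 2 per shift and 4 operations, at least 2 shifts are needed.
3 works (last occupied shift: shift 3): for example polish -> shift 3, turn -> shift 1, bend -> shift 2, tap -> shift 1.

shift 3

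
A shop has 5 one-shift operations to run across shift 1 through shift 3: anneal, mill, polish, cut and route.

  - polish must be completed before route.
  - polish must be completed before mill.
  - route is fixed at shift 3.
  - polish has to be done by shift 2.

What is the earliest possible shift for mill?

Precedence pushes mill to at least shift 2.
mill at shift 2 is achievable: mill -> shift 2, cut -> shift 1, anneal -> shift 1, polish -> shift 1, route -> shift 3.

shift 2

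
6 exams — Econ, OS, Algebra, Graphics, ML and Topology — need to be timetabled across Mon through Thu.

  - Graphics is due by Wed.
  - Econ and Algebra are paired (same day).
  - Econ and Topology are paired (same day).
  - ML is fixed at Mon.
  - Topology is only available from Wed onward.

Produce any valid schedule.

Econ=Wed, ML=Mon, Algebra=Wed, Topology=Wed, OS=Mon, Graphics=Mon

Checking: Econ = Algebra = Wed; Econ = Topology = Wed; Topology=Wed in [Wed,Thu]; Graphics=Mon in [Mon,Wed]; ML=Mon in [Mon,Mon].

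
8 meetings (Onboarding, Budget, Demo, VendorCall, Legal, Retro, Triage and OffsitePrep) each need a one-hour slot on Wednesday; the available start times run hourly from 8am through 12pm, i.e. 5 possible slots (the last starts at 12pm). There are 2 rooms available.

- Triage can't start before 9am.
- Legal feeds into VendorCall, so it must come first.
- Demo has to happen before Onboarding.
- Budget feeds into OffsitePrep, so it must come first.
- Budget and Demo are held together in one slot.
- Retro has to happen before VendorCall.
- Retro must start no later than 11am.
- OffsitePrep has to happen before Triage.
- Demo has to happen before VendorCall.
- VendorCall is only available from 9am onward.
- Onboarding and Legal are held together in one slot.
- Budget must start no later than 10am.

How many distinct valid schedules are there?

29

Splitting on Onboarding: it can be 9am (9), 10am (12), 11am (8). Listing each branch's schedules as (Budget, Demo, VendorCall, Legal, Retro, Triage, OffsitePrep):
Onboarding=9am: (8am,8am,11am,9am,10am,11am,10am) (8am,8am,11am,9am,10am,12pm,10am) (8am,8am,11am,9am,10am,12pm,11am) (8am,8am,12pm,9am,10am,11am,10am) (8am,8am,12pm,9am,10am,12pm,10am) (8am,8am,12pm,9am,10am,12pm,11am) (8am,8am,12pm,9am,11am,11am,10am) (8am,8am,12pm,9am,11am,12pm,10am) (8am,8am,12pm,9am,11am,12pm,11am) — 9.
Onboarding=10am: (8am,8am,11am,10am,9am,11am,9am) (8am,8am,11am,10am,9am,12pm,9am) (8am,8am,11am,10am,9am,12pm,11am) (8am,8am,12pm,10am,9am,11am,9am) (8am,8am,12pm,10am,9am,12pm,9am) (8am,8am,12pm,10am,9am,12pm,11am) (8am,8am,12pm,10am,11am,11am,9am) (8am,8am,12pm,10am,11am,12pm,9am) (8am,8am,12pm,10am,11am,12pm,11am) (9am,9am,11am,10am,8am,12pm,11am) (9am,9am,12pm,10am,8am,12pm,11am) (9am,9am,12pm,10am,11am,12pm,11am) — 12.
Onboarding=11am: (8am,8am,12pm,11am,9am,10am,9am) (8am,8am,12pm,11am,9am,12pm,9am) (8am,8am,12pm,11am,9am,12pm,10am) (8am,8am,12pm,11am,10am,10am,9am) (8am,8am,12pm,11am,10am,12pm,9am) (8am,8am,12pm,11am,10am,12pm,10am) (9am,9am,12pm,11am,8am,12pm,10am) (9am,9am,12pm,11am,10am,12pm,10am) — 8.
Summing: 9 + 12 + 8 = 29.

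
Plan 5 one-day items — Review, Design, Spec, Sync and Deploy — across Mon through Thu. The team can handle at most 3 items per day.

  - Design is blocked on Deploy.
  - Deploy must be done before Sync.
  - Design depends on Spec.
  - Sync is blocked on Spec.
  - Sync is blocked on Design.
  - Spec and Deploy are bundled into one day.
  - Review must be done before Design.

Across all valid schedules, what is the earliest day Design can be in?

Precedence pushes Design to at least Tue; downstream work caps Design at Wed.
Design at Tue is achievable: Spec in Mon, Design in Tue, Deploy in Mon, Sync in Wed, Review in Mon.

Tue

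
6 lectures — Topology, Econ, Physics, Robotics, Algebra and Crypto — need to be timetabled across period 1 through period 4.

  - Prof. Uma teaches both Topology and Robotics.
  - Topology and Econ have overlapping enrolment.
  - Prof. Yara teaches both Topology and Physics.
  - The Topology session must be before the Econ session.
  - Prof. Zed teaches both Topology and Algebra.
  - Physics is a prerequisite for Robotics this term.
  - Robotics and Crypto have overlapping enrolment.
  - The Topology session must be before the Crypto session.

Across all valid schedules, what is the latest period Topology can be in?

period 3

Downstream work caps Topology at period 3.
Topology at period 3 is achievable: Crypto -> period 4; Physics -> period 1; Algebra -> period 1; Econ -> period 4; Topology -> period 3; Robotics -> period 2.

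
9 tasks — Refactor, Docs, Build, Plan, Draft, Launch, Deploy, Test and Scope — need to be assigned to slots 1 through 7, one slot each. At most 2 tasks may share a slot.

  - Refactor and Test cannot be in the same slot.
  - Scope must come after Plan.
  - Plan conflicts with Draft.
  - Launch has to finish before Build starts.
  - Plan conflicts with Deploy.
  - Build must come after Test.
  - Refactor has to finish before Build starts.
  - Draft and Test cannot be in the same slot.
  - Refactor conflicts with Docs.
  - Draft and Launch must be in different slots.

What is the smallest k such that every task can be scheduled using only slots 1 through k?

5

The precedence chain requires at least 2 distinct slots.
With at most 2 per slot and 9 tasks, at least 5 slots are needed.
5 works (last occupied slot: 5): for example Draft -> 4; Test -> 2; Build -> 3; Deploy -> 5; Docs -> 4; Plan -> 1; Launch -> 2; Scope -> 3; Refactor -> 1.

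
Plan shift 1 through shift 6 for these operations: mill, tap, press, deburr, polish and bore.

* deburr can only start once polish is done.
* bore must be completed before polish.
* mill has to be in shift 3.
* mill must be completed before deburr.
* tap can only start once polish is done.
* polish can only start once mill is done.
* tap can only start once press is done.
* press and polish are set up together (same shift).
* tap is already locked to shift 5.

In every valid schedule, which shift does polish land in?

mill is fixed at shift 3 and must come before polish, so polish is at least shift 4.
tap is fixed at shift 5 and must come after polish, so polish is at most shift 4.
So polish must be shift 4.

shift 4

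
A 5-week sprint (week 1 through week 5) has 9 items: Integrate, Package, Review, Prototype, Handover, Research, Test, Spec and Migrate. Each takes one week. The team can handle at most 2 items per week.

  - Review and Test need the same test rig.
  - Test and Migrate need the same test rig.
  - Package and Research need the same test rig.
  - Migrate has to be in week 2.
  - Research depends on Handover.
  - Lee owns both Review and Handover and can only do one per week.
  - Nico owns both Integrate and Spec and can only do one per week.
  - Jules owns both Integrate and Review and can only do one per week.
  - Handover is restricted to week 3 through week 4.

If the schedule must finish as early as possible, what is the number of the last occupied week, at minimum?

The precedence chain requires at least 2 distinct weeks.
With at most 2 per week and 9 work items, at least 5 weeks are needed.
Propagating the time windows through the other constraints, Research can't land before week 4, so the schedule must run through at least week 4.
5 works (last occupied week: week 5): for example Package in week 1, Review in week 2, Test in week 4, Handover in week 3, Spec in week 5, Prototype in week 3, Research in week 4, Migrate in week 2, Integrate in week 1.

5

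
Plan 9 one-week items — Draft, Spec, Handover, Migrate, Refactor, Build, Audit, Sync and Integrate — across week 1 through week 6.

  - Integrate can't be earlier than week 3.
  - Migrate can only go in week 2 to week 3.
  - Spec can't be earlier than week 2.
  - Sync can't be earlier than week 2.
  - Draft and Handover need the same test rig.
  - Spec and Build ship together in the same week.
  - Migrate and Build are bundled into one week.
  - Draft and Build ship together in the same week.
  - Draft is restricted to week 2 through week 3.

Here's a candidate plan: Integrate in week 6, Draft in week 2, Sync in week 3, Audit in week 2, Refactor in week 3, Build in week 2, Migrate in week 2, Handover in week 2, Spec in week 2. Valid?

Invalid. Draft and Handover need the same test rig.

Integrate can't be earlier than week 3 — holds.
Migrate can only go in week 2 to week 3 — holds.
Sync can't be earlier than week 2 — holds.
Migrate and Build are bundled into one week — holds.
Draft and Build ship together in the same week — holds.
Draft is restricted to week 2 through week 3 — holds.
Spec and Build ship together in the same week — holds.
Draft and Handover need the same test rig — violated.
Spec can't be earlier than week 2 — holds.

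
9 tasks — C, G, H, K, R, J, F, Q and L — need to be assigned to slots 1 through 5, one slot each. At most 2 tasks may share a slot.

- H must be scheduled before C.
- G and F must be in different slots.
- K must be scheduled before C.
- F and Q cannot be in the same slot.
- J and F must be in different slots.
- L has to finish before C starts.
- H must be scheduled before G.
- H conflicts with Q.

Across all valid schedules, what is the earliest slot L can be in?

1

Downstream work caps L at 4.
L at 1 is achievable: K=2, C=3, J=4, H=1, L=1, Q=4, G=2, R=3, F=5.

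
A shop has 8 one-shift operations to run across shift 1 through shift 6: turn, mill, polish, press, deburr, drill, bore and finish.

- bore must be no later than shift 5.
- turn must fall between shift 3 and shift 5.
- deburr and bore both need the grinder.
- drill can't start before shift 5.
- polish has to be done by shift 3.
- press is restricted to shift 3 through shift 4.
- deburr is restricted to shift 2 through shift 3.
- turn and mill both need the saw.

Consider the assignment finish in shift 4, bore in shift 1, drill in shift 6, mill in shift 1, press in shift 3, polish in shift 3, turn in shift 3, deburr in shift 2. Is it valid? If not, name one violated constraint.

press is restricted to shift 3 through shift 4 — holds.
deburr and bore both need the grinder — holds.
drill can't start before shift 5 — holds.
polish has to be done by shift 3 — holds.
turn must fall between shift 3 and shift 5 — holds.
deburr is restricted to shift 2 through shift 3 — holds.
turn and mill both need the saw — holds.
bore must be no later than shift 5 — holds.

Yes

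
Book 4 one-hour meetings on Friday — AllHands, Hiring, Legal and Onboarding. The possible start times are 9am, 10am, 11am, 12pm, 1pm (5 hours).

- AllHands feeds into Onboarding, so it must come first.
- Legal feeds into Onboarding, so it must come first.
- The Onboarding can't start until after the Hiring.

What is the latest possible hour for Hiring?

12pm

Downstream work caps Hiring at 12pm.
Hiring at 12pm is achievable: Legal=9am, Hiring=12pm, AllHands=9am, Onboarding=1pm.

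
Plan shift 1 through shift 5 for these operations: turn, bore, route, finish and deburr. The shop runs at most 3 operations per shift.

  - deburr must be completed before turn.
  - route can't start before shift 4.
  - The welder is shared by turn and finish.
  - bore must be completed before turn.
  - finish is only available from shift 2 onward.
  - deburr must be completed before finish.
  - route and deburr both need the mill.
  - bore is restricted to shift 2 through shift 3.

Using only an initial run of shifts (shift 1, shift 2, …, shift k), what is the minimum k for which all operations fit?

The precedence chain requires at least 2 distinct shifts.
With at most 3 per shift and 5 operations, at least 2 shifts are needed.
route can't be placed before shift 4, so the schedule must run through at least shift 4.
4 works (last occupied shift: shift 4): for example deburr in shift 1; turn in shift 3; bore in shift 2; finish in shift 2; route in shift 4.

4 shifts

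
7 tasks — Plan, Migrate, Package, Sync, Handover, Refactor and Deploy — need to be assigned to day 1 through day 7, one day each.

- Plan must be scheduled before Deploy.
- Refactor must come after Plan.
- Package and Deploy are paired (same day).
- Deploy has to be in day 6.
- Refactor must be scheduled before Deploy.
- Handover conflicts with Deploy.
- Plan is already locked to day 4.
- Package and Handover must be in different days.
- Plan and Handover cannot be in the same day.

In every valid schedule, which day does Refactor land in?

Plan is fixed at day 4 and must come before Refactor, so Refactor is at least day 5.
Deploy is fixed at day 6 and must come after Refactor, so Refactor is at most day 5.
So Refactor must be day 5.

day 5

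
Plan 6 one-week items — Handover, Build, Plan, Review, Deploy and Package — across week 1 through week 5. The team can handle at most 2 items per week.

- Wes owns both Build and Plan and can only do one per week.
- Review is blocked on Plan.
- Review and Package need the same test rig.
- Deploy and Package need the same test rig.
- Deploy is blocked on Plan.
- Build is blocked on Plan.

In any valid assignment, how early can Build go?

Precedence pushes Build to at least week 2.
Build at week 2 is achievable: Deploy=week 3; Review=week 2; Package=week 4; Handover=week 1; Build=week 2; Plan=week 1.

week 2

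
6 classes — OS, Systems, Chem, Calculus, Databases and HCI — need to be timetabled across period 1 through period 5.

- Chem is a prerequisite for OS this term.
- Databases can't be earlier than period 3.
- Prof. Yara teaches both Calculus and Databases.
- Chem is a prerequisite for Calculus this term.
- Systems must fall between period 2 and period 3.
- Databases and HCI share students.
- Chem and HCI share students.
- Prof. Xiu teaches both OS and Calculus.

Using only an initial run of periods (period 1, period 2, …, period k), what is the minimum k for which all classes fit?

3

The precedence chain requires at least 2 distinct periods.
Databases can't be placed before period 3, so the schedule must run through at least period 3.
3 works (last occupied period: period 3): for example Calculus in period 2; HCI in period 2; Systems in period 2; Databases in period 3; Chem in period 1; OS in period 3.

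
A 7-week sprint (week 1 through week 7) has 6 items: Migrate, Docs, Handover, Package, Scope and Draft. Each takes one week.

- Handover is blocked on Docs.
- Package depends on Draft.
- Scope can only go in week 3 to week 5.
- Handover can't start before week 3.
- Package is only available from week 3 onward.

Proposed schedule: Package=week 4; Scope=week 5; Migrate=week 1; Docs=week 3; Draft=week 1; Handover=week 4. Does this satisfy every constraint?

Valid

Package is only available from week 3 onward — holds.
Handover can't start before week 3 — holds.
Handover is blocked on Docs — holds.
Scope can only go in week 3 to week 5 — holds.
Package depends on Draft — holds.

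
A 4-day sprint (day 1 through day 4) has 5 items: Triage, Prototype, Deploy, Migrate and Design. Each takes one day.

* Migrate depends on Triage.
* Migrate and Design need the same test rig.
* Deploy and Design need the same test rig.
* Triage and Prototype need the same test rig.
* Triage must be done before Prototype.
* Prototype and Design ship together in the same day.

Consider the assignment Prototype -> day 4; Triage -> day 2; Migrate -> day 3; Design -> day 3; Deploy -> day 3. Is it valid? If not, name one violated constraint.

Deploy and Design need the same test rig — violated.
Prototype and Design ship together in the same day — violated.
Triage must be done before Prototype — holds.
Migrate and Design need the same test rig — violated.
Triage and Prototype need the same test rig — holds.
Migrate depends on Triage — holds.

No. Deploy and Design need the same test rig is not satisfied.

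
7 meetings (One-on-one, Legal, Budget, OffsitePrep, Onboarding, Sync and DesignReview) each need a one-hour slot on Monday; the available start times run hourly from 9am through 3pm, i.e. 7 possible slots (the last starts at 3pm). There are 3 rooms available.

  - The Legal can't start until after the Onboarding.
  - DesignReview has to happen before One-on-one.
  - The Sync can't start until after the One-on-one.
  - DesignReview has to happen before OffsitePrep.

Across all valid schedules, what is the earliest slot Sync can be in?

11am

Precedence pushes Sync to at least 11am.
Sync at 11am is achievable: OffsitePrep in 10am; Legal in 10am; Onboarding in 9am; Budget in 9am; Sync in 11am; One-on-one in 10am; DesignReview in 9am.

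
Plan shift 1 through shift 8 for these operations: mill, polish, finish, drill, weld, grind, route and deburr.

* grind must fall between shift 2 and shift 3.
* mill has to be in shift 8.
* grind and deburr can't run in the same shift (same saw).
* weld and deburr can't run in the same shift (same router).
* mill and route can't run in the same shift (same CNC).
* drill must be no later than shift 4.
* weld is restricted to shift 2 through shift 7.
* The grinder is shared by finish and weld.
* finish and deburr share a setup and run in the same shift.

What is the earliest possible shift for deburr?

shift 1

deburr at shift 1 is achievable: mill in shift 8; deburr in shift 1; route in shift 1; weld in shift 2; grind in shift 2; polish in shift 1; drill in shift 1; finish in shift 1.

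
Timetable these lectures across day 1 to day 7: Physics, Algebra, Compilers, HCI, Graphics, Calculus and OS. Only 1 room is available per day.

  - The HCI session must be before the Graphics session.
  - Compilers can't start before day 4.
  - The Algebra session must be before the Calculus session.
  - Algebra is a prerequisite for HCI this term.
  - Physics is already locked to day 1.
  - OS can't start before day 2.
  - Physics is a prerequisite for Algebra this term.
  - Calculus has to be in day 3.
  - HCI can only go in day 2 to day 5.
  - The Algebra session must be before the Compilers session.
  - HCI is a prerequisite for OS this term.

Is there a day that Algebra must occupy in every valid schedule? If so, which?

day 2

Physics is fixed at day 1 and must come before Algebra, so Algebra is at least day 2.
Calculus is fixed at day 3 and must come after Algebra, so Algebra is at most day 2.
So Algebra must be day 2.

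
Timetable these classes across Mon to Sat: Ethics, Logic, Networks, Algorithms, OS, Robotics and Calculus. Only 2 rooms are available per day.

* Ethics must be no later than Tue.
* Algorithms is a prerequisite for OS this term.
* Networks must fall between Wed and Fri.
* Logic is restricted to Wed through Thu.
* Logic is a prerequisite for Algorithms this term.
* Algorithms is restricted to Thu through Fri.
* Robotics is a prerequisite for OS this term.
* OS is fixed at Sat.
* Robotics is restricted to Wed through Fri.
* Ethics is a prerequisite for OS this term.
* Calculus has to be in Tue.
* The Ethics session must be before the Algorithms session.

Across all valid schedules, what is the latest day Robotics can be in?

Robotics is available from Wed; Robotics's own window allows nothing later than Fri.
Robotics at Fri is achievable: Robotics=Fri; Logic=Wed; Networks=Wed; Ethics=Mon; OS=Sat; Calculus=Tue; Algorithms=Thu.

Fri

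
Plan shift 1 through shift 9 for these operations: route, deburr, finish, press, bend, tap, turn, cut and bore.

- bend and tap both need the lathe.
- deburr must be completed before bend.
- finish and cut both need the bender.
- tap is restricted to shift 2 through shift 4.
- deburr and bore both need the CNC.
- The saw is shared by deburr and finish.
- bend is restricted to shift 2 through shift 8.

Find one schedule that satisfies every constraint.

bore -> shift 2, tap -> shift 2, bend -> shift 3, finish -> shift 2, press -> shift 1, cut -> shift 1, turn -> shift 1, deburr -> shift 1, route -> shift 1

Checking: deburr(shift 1) before bend(shift 3); deburr(shift 1) != bore(shift 2); bend(shift 3) != tap(shift 2); deburr(shift 1) != finish(shift 2); finish(shift 2) != cut(shift 1); bend=shift 3 in [shift 2,shift 8]; tap=shift 2 in [shift 2,shift 4].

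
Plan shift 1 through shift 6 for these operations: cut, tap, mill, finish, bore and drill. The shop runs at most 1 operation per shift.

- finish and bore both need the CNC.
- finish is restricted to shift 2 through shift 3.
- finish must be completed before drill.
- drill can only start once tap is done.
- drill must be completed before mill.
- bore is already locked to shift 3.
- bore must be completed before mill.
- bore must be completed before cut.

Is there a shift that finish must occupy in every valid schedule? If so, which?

finish's window is shift 2–shift 3.
bore is fixed at shift 3, and finish can't share a shift with bore.
So finish must be shift 2.

shift 2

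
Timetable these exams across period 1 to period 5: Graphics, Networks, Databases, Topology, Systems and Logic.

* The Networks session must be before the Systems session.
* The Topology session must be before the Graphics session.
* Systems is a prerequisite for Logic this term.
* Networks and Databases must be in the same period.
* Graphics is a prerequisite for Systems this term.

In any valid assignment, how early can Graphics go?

Precedence pushes Graphics to at least period 2; downstream work caps Graphics at period 3.
Graphics at period 2 is achievable: Logic=period 4; Systems=period 3; Databases=period 1; Networks=period 1; Topology=period 1; Graphics=period 2.

period 2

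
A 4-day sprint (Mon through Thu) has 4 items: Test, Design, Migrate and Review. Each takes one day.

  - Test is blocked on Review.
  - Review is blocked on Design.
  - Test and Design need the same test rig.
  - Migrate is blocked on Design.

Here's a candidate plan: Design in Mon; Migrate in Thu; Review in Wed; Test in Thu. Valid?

Test and Design need the same test rig — holds.
Migrate is blocked on Design — holds.
Test is blocked on Review — holds.
Review is blocked on Design — holds.

Valid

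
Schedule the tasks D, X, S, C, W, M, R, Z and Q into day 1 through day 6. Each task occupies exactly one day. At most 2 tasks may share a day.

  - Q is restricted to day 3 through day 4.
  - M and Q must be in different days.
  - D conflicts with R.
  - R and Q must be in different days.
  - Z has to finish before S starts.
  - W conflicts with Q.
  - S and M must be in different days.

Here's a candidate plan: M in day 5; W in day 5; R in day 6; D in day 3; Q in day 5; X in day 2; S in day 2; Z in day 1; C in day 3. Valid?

Invalid. W conflicts with Q.

Q is restricted to day 3 through day 4 — violated.
R and Q must be in different days — holds.
D conflicts with R — holds.
M and Q must be in different days — violated.
S and M must be in different days — holds.
W conflicts with Q — violated.
Z has to finish before S starts — holds.
At most 2 tasks may share a day — violated.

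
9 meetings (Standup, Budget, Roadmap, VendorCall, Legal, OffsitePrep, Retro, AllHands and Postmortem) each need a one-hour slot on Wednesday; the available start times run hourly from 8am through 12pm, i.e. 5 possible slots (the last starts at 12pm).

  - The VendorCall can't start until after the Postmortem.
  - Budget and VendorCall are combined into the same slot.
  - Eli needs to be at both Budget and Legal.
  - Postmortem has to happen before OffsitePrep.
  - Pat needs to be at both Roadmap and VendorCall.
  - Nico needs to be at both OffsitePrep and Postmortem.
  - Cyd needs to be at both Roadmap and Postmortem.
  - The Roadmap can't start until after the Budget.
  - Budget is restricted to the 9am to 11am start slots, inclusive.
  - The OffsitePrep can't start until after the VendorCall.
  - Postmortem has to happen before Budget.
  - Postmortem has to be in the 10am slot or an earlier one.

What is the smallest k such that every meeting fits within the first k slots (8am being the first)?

3

The precedence chain requires at least 3 distinct slots.
3 works (last occupied slot: 10am): for example Standup -> 8am, Postmortem -> 8am, AllHands -> 8am, Budget -> 9am, Roadmap -> 10am, VendorCall -> 9am, OffsitePrep -> 10am, Legal -> 8am, Retro -> 8am.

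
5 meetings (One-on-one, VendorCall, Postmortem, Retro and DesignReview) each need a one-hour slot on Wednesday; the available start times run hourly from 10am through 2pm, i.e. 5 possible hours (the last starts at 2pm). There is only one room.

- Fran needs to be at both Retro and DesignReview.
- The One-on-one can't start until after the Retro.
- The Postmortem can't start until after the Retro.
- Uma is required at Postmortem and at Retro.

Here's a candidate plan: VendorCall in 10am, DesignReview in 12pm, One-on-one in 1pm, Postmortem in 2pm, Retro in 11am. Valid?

Yes, all constraints hold

The Postmortem can't start until after the Retro — holds.
Fran needs to be at both Retro and DesignReview — holds.
The One-on-one can't start until after the Retro — holds.
There is only one room — holds.
Uma is required at Postmortem and at Retro — holds.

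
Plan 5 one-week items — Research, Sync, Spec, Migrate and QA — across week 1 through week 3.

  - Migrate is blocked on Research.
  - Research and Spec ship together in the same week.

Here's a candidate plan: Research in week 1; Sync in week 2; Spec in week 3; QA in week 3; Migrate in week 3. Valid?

Migrate is blocked on Research — holds.
Research and Spec ship together in the same week — violated.

No — it violates: Research and Spec ship together in the same week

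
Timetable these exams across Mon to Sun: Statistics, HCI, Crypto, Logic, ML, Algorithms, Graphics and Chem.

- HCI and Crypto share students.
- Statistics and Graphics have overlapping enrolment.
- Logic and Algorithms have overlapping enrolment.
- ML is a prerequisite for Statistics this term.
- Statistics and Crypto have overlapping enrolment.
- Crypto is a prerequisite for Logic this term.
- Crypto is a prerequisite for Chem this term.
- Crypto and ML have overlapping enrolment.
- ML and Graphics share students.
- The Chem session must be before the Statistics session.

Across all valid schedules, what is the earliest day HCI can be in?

HCI at Mon is achievable: Chem=Wed, Crypto=Tue, Statistics=Thu, ML=Mon, Graphics=Tue, Algorithms=Mon, HCI=Mon, Logic=Wed.

Mon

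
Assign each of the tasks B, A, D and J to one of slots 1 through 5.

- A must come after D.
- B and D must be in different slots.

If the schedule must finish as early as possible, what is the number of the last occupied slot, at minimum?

The precedence chain requires at least 2 distinct slots.
2 works (last occupied slot: 2): for example A -> 2, B -> 2, D -> 1, J -> 1.

slot 2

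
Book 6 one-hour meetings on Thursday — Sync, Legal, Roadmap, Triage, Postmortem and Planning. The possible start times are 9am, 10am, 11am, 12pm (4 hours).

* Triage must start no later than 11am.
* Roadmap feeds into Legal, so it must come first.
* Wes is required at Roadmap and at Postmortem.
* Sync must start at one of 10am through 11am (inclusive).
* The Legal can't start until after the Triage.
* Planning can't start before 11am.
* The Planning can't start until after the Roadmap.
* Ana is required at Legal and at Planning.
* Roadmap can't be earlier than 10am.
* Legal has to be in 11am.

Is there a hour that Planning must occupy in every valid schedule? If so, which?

12pm

Planning's window is 11am–12pm.
Legal is fixed at 11am, and Planning can't share a hour with Legal.
So Planning must be 12pm.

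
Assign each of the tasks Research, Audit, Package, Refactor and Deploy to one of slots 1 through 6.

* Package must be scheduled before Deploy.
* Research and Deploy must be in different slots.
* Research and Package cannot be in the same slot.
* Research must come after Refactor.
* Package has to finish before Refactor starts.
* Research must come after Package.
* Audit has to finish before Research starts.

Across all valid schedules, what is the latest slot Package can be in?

4

Downstream work caps Package at 4.
Package at 4 is achievable: Refactor -> 5, Package -> 4, Audit -> 1, Deploy -> 5, Research -> 6.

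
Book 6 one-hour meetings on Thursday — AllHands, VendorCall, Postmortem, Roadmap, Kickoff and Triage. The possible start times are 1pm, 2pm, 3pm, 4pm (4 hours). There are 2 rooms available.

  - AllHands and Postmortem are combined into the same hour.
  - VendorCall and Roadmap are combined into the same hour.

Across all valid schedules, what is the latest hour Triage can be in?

Triage at 4pm is achievable: Kickoff=3pm; Triage=4pm; VendorCall=2pm; Postmortem=1pm; Roadmap=2pm; AllHands=1pm.

4pm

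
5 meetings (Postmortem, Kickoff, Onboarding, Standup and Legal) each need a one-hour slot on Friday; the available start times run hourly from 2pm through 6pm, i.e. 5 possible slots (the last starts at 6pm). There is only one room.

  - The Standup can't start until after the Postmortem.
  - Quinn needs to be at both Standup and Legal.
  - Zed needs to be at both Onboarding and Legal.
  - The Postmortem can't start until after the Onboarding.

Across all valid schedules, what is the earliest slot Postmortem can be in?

3pm

Precedence pushes Postmortem to at least 3pm; downstream work caps Postmortem at 5pm.
Postmortem at 3pm is achievable: Legal=6pm; Postmortem=3pm; Onboarding=2pm; Kickoff=5pm; Standup=4pm.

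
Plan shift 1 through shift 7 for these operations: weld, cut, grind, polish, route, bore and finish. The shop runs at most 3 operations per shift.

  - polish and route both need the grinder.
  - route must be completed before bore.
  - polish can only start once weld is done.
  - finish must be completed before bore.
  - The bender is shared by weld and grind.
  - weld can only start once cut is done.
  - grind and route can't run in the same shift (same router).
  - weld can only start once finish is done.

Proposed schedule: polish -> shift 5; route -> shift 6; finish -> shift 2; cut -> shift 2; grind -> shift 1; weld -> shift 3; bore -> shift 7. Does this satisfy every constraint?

The shop runs at most 3 operations per shift — holds.
finish must be completed before bore — holds.
weld can only start once cut is done — holds.
The bender is shared by weld and grind — holds.
weld can only start once finish is done — holds.
polish and route both need the grinder — holds.
route must be completed before bore — holds.
polish can only start once weld is done — holds.
grind and route can't run in the same shift (same router) — holds.

Valid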